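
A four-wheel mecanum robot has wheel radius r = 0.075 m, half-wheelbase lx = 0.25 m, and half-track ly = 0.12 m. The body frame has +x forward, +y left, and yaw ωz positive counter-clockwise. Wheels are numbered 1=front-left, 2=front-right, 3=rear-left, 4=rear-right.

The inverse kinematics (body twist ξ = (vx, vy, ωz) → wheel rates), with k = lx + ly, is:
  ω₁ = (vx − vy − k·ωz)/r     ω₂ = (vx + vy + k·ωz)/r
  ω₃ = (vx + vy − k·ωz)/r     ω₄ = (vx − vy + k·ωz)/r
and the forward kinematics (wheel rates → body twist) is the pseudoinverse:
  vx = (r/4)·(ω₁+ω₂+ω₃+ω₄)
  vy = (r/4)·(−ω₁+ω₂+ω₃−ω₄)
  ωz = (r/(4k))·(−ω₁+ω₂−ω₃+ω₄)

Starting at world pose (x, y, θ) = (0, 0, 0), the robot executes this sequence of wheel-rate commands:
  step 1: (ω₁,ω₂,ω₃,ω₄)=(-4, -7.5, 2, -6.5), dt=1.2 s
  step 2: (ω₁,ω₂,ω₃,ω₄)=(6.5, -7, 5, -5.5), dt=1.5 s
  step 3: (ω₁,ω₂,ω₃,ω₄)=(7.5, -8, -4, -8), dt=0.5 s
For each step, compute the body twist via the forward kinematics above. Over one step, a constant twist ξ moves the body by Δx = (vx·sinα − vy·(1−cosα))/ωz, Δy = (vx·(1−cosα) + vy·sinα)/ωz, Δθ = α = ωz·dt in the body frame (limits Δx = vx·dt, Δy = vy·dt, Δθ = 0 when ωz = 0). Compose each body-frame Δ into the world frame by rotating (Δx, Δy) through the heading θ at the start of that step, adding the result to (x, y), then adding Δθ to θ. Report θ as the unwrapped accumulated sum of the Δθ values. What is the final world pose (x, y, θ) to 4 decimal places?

step 1: ξ=(vx,vy,ωz)=(-0.3000, 0.0938, -0.6081), dt=1.2 → body Δ=(-0.2896, 0.2284, -0.7297) → world pose (-0.2896, 0.2284, -0.7297)
step 2: ξ=(vx,vy,ωz)=(-0.0188, -0.0563, -1.2162), dt=1.5 → body Δ=(-0.0728, -0.0255, -1.8243) → world pose (-0.3609, 0.2579, -2.5541)
step 3: ξ=(vx,vy,ωz)=(-0.2344, -0.2156, -0.9882), dt=0.5 → body Δ=(-0.1386, -0.0751, -0.4941) → world pose (-0.2872, 0.3973, -3.0481)

(-0.2872, 0.3973, -3.0481)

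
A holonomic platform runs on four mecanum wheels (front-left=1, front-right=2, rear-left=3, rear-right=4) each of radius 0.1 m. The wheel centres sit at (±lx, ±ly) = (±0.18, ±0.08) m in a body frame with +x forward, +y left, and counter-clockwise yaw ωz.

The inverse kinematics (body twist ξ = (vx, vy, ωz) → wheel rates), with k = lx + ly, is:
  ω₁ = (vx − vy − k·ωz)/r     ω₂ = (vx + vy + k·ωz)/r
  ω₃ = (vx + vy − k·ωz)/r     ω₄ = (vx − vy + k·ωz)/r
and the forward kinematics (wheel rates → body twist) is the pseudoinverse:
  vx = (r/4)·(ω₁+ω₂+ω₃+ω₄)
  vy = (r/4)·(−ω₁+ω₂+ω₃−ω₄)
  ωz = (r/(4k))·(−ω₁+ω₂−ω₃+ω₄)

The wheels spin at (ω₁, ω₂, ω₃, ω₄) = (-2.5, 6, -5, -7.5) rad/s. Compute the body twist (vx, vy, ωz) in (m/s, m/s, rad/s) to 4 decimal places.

(-0.2250, 0.2750, 0.5769)

k = lx + ly = 0.18 + 0.08 = 0.2600
ω₁+ω₂+ω₃+ω₄ = -9.0000  →  vx = (0.1/4)·-9.0000 = -0.2250
−ω₁+ω₂+ω₃−ω₄ = 11.0000  →  vy = (0.1/4)·11.0000 = 0.2750
−ω₁+ω₂−ω₃+ω₄ = 6.0000  →  ωz = (0.1/1.0400)·6.0000 = 0.5769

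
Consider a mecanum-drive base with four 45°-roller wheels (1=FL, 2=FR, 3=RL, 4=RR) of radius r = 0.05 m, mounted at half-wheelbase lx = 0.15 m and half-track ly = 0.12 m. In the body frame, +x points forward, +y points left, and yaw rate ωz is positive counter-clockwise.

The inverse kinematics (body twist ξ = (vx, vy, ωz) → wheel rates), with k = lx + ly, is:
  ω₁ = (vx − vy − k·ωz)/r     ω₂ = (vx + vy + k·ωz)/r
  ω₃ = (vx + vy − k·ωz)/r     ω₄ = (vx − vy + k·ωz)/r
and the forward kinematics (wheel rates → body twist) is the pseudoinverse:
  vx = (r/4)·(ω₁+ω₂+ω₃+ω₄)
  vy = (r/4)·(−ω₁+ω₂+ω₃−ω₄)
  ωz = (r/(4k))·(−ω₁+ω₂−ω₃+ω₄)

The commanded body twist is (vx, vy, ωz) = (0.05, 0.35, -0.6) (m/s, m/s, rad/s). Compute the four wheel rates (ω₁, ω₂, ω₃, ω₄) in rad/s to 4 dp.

(-2.7600, 4.7600, 11.2400, -9.2400)

k = lx + ly = 0.15 + 0.12 = 0.2700;  k·ωz = 0.2700·-0.6 = -0.1620
ω₁ (FL) = (vx − vy − k·ωz)/r = -0.1380/0.05 = -2.7600
ω₂ (FR) = (vx + vy + k·ωz)/r = 0.2380/0.05 = 4.7600
ω₃ (RL) = (vx + vy − k·ωz)/r = 0.5620/0.05 = 11.2400
ω₄ (RR) = (vx − vy + k·ωz)/r = -0.4620/0.05 = -9.2400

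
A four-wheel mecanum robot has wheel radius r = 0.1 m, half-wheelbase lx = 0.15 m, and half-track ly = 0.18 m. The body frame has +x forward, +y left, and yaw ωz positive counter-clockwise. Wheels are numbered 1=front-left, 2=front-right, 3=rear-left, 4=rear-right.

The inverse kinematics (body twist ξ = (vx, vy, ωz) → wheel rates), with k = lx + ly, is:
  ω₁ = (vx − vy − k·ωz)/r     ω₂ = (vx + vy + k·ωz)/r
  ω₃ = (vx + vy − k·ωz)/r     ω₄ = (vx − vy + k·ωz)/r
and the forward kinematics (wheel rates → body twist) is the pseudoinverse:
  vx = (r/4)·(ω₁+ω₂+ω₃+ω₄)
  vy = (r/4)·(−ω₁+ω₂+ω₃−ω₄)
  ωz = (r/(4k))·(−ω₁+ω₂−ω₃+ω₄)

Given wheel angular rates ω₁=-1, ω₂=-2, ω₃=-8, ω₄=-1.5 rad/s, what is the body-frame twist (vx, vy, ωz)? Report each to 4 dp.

k = lx + ly = 0.15 + 0.18 = 0.3300
ω₁+ω₂+ω₃+ω₄ = -12.5000  →  vx = (0.1/4)·-12.5000 = -0.3125
−ω₁+ω₂+ω₃−ω₄ = -7.5000  →  vy = (0.1/4)·-7.5000 = -0.1875
−ω₁+ω₂−ω₃+ω₄ = 5.5000  →  ωz = (0.1/1.3200)·5.5000 = 0.4167

(-0.3125, -0.1875, 0.4167)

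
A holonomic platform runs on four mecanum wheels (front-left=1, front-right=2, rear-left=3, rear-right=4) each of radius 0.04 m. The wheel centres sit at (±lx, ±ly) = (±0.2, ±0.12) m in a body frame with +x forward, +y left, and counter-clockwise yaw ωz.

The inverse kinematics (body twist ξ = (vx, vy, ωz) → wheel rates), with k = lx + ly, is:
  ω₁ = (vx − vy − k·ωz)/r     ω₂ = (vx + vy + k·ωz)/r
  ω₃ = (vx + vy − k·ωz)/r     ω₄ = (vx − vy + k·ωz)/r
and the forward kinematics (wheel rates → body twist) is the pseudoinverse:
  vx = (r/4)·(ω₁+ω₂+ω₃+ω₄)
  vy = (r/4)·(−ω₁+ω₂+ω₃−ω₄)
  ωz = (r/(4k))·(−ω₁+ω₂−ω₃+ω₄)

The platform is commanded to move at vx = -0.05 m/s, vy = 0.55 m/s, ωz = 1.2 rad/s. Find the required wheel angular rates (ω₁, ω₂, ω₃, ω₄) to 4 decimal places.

k = lx + ly = 0.2 + 0.12 = 0.3200;  k·ωz = 0.3200·1.2 = 0.3840
ω₁ (FL) = (vx − vy − k·ωz)/r = -0.9840/0.04 = -24.6000
ω₂ (FR) = (vx + vy + k·ωz)/r = 0.8840/0.04 = 22.1000
ω₃ (RL) = (vx + vy − k·ωz)/r = 0.1160/0.04 = 2.9000
ω₄ (RR) = (vx − vy + k·ωz)/r = -0.2160/0.04 = -5.4000

(-24.6000, 22.1000, 2.9000, -5.4000)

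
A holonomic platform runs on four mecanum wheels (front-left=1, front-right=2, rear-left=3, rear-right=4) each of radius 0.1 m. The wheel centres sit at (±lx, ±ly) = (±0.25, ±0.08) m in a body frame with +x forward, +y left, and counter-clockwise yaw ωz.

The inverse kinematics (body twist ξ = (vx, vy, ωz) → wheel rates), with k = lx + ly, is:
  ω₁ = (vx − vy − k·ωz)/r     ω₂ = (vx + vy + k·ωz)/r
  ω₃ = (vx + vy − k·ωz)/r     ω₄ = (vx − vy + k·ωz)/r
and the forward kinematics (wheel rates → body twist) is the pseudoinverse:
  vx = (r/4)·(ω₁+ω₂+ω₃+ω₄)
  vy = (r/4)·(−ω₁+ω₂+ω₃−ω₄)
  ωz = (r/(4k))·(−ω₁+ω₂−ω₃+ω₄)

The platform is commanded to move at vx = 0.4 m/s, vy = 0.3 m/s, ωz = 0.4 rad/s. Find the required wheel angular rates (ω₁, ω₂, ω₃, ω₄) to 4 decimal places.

(-0.3200, 8.3200, 5.6800, 2.3200)

k = lx + ly = 0.25 + 0.08 = 0.3300;  k·ωz = 0.3300·0.4 = 0.1320
ω₁ (FL) = (vx − vy − k·ωz)/r = -0.0320/0.1 = -0.3200
ω₂ (FR) = (vx + vy + k·ωz)/r = 0.8320/0.1 = 8.3200
ω₃ (RL) = (vx + vy − k·ωz)/r = 0.5680/0.1 = 5.6800
ω₄ (RR) = (vx − vy + k·ωz)/r = 0.2320/0.1 = 2.3200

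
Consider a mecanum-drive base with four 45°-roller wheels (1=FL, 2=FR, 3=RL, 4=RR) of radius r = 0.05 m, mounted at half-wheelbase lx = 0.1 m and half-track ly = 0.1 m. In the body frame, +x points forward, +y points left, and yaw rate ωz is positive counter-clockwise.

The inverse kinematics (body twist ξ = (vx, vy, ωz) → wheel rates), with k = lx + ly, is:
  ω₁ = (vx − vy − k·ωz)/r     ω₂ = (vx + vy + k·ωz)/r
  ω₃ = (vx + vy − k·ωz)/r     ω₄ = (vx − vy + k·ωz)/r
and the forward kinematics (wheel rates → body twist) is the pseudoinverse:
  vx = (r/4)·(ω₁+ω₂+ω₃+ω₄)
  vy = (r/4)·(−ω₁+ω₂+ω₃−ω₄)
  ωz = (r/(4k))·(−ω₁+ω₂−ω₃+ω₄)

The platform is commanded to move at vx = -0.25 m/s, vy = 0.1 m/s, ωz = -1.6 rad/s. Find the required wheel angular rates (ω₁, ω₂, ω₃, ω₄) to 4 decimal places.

(-0.6000, -9.4000, 3.4000, -13.4000)

k = lx + ly = 0.1 + 0.1 = 0.2000;  k·ωz = 0.2000·-1.6 = -0.3200
ω₁ (FL) = (vx − vy − k·ωz)/r = -0.0300/0.05 = -0.6000
ω₂ (FR) = (vx + vy + k·ωz)/r = -0.4700/0.05 = -9.4000
ω₃ (RL) = (vx + vy − k·ωz)/r = 0.1700/0.05 = 3.4000
ω₄ (RR) = (vx − vy + k·ωz)/r = -0.6700/0.05 = -13.4000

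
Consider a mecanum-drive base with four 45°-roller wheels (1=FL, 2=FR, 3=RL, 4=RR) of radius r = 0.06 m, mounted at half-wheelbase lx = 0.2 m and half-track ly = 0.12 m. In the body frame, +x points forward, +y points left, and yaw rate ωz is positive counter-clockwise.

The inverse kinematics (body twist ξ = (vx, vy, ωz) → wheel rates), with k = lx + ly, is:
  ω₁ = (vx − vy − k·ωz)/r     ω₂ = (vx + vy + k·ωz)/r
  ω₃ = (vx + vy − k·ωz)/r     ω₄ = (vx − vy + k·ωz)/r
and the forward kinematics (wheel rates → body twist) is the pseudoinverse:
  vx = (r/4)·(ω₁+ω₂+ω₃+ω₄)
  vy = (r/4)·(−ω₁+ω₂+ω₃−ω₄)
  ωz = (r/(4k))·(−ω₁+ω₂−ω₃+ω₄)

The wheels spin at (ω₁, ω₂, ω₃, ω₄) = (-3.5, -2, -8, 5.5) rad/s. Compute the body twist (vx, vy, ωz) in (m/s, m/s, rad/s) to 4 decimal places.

(-0.1200, -0.1800, 0.7031)

k = lx + ly = 0.2 + 0.12 = 0.3200
ω₁+ω₂+ω₃+ω₄ = -8.0000  →  vx = (0.06/4)·-8.0000 = -0.1200
−ω₁+ω₂+ω₃−ω₄ = -12.0000  →  vy = (0.06/4)·-12.0000 = -0.1800
−ω₁+ω₂−ω₃+ω₄ = 15.0000  →  ωz = (0.06/1.2800)·15.0000 = 0.7031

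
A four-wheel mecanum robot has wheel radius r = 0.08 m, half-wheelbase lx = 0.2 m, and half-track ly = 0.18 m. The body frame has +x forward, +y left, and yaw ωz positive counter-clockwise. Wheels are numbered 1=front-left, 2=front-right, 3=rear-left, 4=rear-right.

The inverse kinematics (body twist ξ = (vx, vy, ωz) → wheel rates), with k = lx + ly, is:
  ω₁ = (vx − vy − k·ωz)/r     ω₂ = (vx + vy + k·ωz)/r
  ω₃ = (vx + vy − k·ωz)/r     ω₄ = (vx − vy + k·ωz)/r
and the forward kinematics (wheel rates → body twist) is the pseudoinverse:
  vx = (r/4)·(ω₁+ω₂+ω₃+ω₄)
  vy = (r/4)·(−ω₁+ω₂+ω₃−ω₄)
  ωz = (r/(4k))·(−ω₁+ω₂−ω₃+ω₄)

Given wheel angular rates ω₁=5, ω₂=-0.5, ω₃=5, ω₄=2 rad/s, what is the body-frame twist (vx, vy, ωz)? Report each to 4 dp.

(0.2300, -0.0500, -0.4474)

k = lx + ly = 0.2 + 0.18 = 0.3800
ω₁+ω₂+ω₃+ω₄ = 11.5000  →  vx = (0.08/4)·11.5000 = 0.2300
−ω₁+ω₂+ω₃−ω₄ = -2.5000  →  vy = (0.08/4)·-2.5000 = -0.0500
−ω₁+ω₂−ω₃+ω₄ = -8.5000  →  ωz = (0.08/1.5200)·-8.5000 = -0.4474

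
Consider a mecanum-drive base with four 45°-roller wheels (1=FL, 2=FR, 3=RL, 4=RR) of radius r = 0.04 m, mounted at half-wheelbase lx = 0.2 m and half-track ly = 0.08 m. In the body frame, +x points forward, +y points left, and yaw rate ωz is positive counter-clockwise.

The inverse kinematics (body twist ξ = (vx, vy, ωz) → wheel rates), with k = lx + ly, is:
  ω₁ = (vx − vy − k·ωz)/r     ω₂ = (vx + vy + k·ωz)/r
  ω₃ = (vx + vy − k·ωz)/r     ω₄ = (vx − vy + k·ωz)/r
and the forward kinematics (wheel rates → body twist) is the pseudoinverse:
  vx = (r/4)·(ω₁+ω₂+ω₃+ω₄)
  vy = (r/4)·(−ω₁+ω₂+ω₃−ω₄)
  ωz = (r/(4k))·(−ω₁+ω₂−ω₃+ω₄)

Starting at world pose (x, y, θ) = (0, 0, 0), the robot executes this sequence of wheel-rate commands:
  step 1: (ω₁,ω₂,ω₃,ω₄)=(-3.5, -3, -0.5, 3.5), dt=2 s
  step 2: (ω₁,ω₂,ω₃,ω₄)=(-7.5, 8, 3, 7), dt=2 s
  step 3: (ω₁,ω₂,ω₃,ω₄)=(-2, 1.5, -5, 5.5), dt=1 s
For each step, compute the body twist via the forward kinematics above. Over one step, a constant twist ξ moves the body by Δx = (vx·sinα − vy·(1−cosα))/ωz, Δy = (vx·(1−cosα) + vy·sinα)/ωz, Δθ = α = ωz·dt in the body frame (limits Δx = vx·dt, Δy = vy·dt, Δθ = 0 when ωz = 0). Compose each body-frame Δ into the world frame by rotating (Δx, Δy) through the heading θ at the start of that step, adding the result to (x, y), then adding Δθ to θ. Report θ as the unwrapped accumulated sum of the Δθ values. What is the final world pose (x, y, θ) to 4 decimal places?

step 1: ξ=(vx,vy,ωz)=(-0.0350, -0.0350, 0.1607), dt=2.0 → body Δ=(-0.0576, -0.0800, 0.3214) → world pose (-0.0576, -0.0800, 0.3214)
step 2: ξ=(vx,vy,ωz)=(0.1050, 0.1150, 0.6964), dt=2.0 → body Δ=(0.0125, 0.2866, 1.3929) → world pose (-0.1363, 0.1959, 1.7143)
step 3: ξ=(vx,vy,ωz)=(0.0000, -0.0700, 0.5000), dt=1.0 → body Δ=(0.0171, -0.0671, 0.5000) → world pose (-0.0724, 0.2225, 2.2143)

(-0.0724, 0.2225, 2.2143)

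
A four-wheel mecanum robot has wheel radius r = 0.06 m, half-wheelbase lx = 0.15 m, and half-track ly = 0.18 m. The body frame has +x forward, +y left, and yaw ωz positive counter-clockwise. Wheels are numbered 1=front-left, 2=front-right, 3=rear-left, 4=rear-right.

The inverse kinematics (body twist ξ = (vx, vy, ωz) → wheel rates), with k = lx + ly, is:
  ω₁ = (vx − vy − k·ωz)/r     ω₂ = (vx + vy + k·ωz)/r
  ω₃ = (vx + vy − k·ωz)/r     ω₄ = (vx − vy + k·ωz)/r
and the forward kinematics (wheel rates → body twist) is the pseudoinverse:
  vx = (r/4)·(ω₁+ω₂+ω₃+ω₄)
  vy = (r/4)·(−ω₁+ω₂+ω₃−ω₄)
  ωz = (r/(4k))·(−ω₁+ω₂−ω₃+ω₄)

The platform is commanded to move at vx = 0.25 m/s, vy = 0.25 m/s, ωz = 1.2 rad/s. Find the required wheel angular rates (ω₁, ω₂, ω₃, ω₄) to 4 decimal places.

k = lx + ly = 0.15 + 0.18 = 0.3300;  k·ωz = 0.3300·1.2 = 0.3960
ω₁ (FL) = (vx − vy − k·ωz)/r = -0.3960/0.06 = -6.6000
ω₂ (FR) = (vx + vy + k·ωz)/r = 0.8960/0.06 = 14.9333
ω₃ (RL) = (vx + vy − k·ωz)/r = 0.1040/0.06 = 1.7333
ω₄ (RR) = (vx − vy + k·ωz)/r = 0.3960/0.06 = 6.6000

(-6.6000, 14.9333, 1.7333, 6.6000)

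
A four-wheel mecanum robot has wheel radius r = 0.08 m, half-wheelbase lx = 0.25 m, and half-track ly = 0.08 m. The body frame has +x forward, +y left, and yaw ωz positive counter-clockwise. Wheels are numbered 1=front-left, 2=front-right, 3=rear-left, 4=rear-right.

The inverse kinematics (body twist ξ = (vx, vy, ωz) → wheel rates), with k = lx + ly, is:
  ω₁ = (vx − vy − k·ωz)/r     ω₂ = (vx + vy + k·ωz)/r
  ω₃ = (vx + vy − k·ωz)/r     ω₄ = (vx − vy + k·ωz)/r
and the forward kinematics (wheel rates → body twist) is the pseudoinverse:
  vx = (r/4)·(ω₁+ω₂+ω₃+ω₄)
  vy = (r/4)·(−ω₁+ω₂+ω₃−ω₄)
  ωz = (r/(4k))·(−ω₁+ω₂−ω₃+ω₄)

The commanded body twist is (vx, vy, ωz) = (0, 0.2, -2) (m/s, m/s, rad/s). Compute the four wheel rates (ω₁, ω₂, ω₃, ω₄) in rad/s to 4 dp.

k = lx + ly = 0.25 + 0.08 = 0.3300;  k·ωz = 0.3300·-2 = -0.6600
ω₁ (FL) = (vx − vy − k·ωz)/r = 0.4600/0.08 = 5.7500
ω₂ (FR) = (vx + vy + k·ωz)/r = -0.4600/0.08 = -5.7500
ω₃ (RL) = (vx + vy − k·ωz)/r = 0.8600/0.08 = 10.7500
ω₄ (RR) = (vx − vy + k·ωz)/r = -0.8600/0.08 = -10.7500

(5.7500, -5.7500, 10.7500, -10.7500)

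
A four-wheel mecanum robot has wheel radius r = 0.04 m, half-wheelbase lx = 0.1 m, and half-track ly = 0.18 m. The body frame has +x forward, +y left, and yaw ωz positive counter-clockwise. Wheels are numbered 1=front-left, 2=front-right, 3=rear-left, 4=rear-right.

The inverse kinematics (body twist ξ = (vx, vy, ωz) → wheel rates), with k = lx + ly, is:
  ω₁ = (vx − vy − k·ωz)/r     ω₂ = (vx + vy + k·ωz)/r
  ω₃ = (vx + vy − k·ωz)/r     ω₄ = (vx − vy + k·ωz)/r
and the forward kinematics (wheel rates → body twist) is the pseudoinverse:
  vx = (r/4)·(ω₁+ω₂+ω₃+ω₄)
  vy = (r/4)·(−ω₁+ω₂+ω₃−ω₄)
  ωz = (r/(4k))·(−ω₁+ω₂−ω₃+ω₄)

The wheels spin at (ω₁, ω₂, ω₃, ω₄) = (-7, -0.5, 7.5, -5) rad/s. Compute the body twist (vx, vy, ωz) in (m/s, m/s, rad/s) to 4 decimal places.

k = lx + ly = 0.1 + 0.18 = 0.2800
ω₁+ω₂+ω₃+ω₄ = -5.0000  →  vx = (0.04/4)·-5.0000 = -0.0500
−ω₁+ω₂+ω₃−ω₄ = 19.0000  →  vy = (0.04/4)·19.0000 = 0.1900
−ω₁+ω₂−ω₃+ω₄ = -6.0000  →  ωz = (0.04/1.1200)·-6.0000 = -0.2143

(-0.0500, 0.1900, -0.2143)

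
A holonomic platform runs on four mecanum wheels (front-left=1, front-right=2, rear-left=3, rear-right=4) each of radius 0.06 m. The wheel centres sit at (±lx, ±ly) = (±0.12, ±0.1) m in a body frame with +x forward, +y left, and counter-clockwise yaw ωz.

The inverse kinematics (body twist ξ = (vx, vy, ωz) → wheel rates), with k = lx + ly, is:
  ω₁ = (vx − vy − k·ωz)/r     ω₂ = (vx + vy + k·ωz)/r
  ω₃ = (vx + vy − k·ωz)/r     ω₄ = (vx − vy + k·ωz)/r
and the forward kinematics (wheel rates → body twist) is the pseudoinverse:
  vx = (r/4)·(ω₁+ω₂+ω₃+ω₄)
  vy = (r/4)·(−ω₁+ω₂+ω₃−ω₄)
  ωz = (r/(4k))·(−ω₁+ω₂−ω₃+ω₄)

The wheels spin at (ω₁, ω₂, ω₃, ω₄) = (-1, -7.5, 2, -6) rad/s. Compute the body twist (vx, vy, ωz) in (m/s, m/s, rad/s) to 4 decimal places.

(-0.1875, 0.0225, -0.9886)

k = lx + ly = 0.12 + 0.1 = 0.2200
ω₁+ω₂+ω₃+ω₄ = -12.5000  →  vx = (0.06/4)·-12.5000 = -0.1875
−ω₁+ω₂+ω₃−ω₄ = 1.5000  →  vy = (0.06/4)·1.5000 = 0.0225
−ω₁+ω₂−ω₃+ω₄ = -14.5000  →  ωz = (0.06/0.8800)·-14.5000 = -0.9886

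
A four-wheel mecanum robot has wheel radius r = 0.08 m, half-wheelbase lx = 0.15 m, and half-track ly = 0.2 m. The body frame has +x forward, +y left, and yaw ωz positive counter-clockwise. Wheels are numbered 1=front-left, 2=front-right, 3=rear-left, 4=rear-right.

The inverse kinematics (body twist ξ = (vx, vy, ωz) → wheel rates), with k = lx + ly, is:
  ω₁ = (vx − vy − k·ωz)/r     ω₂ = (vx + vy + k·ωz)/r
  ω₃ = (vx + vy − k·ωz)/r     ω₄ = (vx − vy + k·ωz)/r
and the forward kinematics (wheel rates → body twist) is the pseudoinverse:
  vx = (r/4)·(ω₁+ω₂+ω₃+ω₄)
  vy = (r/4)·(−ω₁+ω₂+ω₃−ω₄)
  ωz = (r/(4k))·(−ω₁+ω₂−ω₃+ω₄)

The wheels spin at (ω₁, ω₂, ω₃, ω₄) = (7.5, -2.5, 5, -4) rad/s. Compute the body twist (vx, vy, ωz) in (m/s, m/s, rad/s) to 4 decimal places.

k = lx + ly = 0.15 + 0.2 = 0.3500
ω₁+ω₂+ω₃+ω₄ = 6.0000  →  vx = (0.08/4)·6.0000 = 0.1200
−ω₁+ω₂+ω₃−ω₄ = -1.0000  →  vy = (0.08/4)·-1.0000 = -0.0200
−ω₁+ω₂−ω₃+ω₄ = -19.0000  →  ωz = (0.08/1.4000)·-19.0000 = -1.0857

(0.1200, -0.0200, -1.0857)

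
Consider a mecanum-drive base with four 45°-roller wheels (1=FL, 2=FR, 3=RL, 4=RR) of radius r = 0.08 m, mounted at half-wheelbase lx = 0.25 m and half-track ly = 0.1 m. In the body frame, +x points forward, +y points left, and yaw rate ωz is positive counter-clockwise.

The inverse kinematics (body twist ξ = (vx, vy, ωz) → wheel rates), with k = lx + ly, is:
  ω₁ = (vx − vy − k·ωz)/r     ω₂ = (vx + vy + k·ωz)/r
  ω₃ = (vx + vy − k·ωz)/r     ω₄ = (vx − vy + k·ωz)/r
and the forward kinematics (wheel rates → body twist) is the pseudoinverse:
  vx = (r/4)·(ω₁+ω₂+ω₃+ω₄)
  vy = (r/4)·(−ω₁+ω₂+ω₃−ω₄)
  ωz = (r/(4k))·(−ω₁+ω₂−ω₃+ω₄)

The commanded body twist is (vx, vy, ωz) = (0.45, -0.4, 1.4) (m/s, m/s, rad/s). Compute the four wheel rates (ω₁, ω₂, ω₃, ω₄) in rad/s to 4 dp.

k = lx + ly = 0.25 + 0.1 = 0.3500;  k·ωz = 0.3500·1.4 = 0.4900
ω₁ (FL) = (vx − vy − k·ωz)/r = 0.3600/0.08 = 4.5000
ω₂ (FR) = (vx + vy + k·ωz)/r = 0.5400/0.08 = 6.7500
ω₃ (RL) = (vx + vy − k·ωz)/r = -0.4400/0.08 = -5.5000
ω₄ (RR) = (vx − vy + k·ωz)/r = 1.3400/0.08 = 16.7500

(4.5000, 6.7500, -5.5000, 16.7500)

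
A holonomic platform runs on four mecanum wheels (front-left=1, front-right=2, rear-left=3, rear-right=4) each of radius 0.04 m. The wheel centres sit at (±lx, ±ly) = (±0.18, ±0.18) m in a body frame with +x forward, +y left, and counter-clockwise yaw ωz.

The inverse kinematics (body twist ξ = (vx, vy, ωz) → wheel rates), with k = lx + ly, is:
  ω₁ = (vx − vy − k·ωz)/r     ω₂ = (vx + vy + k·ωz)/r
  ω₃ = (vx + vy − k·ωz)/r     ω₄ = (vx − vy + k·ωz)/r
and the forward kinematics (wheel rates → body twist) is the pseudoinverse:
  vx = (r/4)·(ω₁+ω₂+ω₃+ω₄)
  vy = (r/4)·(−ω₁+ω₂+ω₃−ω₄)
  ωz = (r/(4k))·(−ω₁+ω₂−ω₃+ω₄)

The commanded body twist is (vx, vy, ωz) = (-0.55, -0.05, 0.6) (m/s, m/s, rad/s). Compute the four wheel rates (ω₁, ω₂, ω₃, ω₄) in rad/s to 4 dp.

k = lx + ly = 0.18 + 0.18 = 0.3600;  k·ωz = 0.3600·0.6 = 0.2160
ω₁ (FL) = (vx − vy − k·ωz)/r = -0.7160/0.04 = -17.9000
ω₂ (FR) = (vx + vy + k·ωz)/r = -0.3840/0.04 = -9.6000
ω₃ (RL) = (vx + vy − k·ωz)/r = -0.8160/0.04 = -20.4000
ω₄ (RR) = (vx − vy + k·ωz)/r = -0.2840/0.04 = -7.1000

(-17.9000, -9.6000, -20.4000, -7.1000)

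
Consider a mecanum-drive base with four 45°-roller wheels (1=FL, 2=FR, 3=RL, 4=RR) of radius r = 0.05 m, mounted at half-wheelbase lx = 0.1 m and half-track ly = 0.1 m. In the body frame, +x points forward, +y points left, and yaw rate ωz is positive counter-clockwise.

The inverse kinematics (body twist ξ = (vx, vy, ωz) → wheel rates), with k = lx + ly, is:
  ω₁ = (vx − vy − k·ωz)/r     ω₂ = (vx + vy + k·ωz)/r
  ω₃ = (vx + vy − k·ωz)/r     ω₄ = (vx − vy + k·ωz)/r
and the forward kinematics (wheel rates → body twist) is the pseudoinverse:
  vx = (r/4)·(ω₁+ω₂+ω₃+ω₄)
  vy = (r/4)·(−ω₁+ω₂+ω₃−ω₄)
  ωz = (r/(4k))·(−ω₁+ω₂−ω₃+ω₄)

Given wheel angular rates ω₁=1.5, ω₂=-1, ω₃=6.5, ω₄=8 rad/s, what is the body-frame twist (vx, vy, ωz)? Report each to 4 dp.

(0.1875, -0.0500, -0.0625)

k = lx + ly = 0.1 + 0.1 = 0.2000
ω₁+ω₂+ω₃+ω₄ = 15.0000  →  vx = (0.05/4)·15.0000 = 0.1875
−ω₁+ω₂+ω₃−ω₄ = -4.0000  →  vy = (0.05/4)·-4.0000 = -0.0500
−ω₁+ω₂−ω₃+ω₄ = -1.0000  →  ωz = (0.05/0.8000)·-1.0000 = -0.0625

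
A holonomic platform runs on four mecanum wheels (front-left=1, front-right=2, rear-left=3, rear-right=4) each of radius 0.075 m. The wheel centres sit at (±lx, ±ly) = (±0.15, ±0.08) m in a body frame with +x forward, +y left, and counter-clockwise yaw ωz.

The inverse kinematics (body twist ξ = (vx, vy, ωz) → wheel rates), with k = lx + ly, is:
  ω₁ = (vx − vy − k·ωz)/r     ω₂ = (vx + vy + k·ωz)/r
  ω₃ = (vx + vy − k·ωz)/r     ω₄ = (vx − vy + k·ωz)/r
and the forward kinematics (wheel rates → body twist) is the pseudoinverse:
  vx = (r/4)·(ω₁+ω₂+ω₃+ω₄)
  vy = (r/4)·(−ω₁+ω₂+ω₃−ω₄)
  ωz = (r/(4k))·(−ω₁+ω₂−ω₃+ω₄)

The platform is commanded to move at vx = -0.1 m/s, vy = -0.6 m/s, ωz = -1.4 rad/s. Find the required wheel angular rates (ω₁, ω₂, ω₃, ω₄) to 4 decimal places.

(10.9600, -13.6267, -5.0400, 2.3733)

k = lx + ly = 0.15 + 0.08 = 0.2300;  k·ωz = 0.2300·-1.4 = -0.3220
ω₁ (FL) = (vx − vy − k·ωz)/r = 0.8220/0.075 = 10.9600
ω₂ (FR) = (vx + vy + k·ωz)/r = -1.0220/0.075 = -13.6267
ω₃ (RL) = (vx + vy − k·ωz)/r = -0.3780/0.075 = -5.0400
ω₄ (RR) = (vx − vy + k·ωz)/r = 0.1780/0.075 = 2.3733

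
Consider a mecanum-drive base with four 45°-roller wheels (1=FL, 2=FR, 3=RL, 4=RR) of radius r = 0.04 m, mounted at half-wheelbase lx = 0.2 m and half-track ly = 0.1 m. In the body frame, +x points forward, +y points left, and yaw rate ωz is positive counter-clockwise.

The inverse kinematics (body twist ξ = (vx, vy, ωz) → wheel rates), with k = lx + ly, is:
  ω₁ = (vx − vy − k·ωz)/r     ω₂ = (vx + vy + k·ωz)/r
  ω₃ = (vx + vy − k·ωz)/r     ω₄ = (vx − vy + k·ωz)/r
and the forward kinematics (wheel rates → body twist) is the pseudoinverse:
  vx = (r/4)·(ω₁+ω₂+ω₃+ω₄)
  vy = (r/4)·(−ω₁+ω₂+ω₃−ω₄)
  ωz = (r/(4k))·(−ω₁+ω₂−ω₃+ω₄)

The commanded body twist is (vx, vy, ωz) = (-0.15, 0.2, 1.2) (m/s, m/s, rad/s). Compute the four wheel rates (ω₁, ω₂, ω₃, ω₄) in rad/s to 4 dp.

k = lx + ly = 0.2 + 0.1 = 0.3000;  k·ωz = 0.3000·1.2 = 0.3600
ω₁ (FL) = (vx − vy − k·ωz)/r = -0.7100/0.04 = -17.7500
ω₂ (FR) = (vx + vy + k·ωz)/r = 0.4100/0.04 = 10.2500
ω₃ (RL) = (vx + vy − k·ωz)/r = -0.3100/0.04 = -7.7500
ω₄ (RR) = (vx − vy + k·ωz)/r = 0.0100/0.04 = 0.2500

(-17.7500, 10.2500, -7.7500, 0.2500)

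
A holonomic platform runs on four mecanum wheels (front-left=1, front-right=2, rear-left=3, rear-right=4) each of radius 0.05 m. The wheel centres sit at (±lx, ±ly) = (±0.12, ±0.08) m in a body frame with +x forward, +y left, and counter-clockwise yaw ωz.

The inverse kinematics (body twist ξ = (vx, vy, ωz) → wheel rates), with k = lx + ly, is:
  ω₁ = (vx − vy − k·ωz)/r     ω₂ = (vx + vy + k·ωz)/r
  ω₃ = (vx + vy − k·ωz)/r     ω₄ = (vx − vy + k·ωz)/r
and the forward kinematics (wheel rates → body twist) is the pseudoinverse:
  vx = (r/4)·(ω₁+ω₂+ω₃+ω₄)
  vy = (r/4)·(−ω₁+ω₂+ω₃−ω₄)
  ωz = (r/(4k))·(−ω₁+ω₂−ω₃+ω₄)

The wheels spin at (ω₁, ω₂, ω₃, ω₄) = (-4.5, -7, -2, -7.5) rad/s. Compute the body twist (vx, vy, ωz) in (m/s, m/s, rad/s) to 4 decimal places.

k = lx + ly = 0.12 + 0.08 = 0.2000
ω₁+ω₂+ω₃+ω₄ = -21.0000  →  vx = (0.05/4)·-21.0000 = -0.2625
−ω₁+ω₂+ω₃−ω₄ = 3.0000  →  vy = (0.05/4)·3.0000 = 0.0375
−ω₁+ω₂−ω₃+ω₄ = -8.0000  →  ωz = (0.05/0.8000)·-8.0000 = -0.5000

(-0.2625, 0.0375, -0.5000)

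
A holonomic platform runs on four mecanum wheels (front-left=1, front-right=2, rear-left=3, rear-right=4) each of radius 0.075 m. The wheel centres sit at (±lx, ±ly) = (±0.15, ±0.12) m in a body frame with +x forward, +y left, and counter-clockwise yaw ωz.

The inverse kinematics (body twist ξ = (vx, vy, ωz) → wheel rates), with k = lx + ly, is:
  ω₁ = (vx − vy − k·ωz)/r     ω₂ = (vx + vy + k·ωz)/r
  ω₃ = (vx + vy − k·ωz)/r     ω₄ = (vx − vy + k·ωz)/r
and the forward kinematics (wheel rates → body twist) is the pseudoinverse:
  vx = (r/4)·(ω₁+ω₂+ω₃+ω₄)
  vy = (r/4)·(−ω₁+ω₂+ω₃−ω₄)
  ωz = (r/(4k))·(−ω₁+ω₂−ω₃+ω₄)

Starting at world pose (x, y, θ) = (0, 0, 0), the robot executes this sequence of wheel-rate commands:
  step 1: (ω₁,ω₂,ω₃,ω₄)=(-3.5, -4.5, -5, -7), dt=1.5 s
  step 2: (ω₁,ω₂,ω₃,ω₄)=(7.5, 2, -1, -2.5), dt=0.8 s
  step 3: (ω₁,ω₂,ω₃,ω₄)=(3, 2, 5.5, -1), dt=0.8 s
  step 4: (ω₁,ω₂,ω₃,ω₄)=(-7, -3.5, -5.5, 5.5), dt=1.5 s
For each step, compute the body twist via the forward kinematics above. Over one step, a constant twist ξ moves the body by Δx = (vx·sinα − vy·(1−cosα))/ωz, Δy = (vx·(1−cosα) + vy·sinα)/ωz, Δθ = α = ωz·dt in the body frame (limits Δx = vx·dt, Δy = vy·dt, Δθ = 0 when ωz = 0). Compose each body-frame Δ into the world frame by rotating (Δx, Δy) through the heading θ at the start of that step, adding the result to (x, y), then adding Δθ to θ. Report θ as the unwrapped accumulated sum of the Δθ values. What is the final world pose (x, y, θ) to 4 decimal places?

step 1: ξ=(vx,vy,ωz)=(-0.3750, 0.0188, -0.2083), dt=1.5 → body Δ=(-0.5490, 0.1148, -0.3125) → world pose (-0.5490, 0.1148, -0.3125)
step 2: ξ=(vx,vy,ωz)=(0.1125, -0.0750, -0.4861), dt=0.8 → body Δ=(0.0762, -0.0758, -0.3889) → world pose (-0.4998, 0.0193, -0.7014)
step 3: ξ=(vx,vy,ωz)=(0.1781, 0.1031, -0.5208), dt=0.8 → body Δ=(0.1554, 0.0509, -0.4167) → world pose (-0.3483, -0.0421, -1.1181)
step 4: ξ=(vx,vy,ωz)=(-0.1969, -0.1406, 1.0069), dt=1.5 → body Δ=(-0.0639, -0.3231, 1.5104) → world pose (-0.6668, -0.1259, 0.3924)

(-0.6668, -0.1259, 0.3924)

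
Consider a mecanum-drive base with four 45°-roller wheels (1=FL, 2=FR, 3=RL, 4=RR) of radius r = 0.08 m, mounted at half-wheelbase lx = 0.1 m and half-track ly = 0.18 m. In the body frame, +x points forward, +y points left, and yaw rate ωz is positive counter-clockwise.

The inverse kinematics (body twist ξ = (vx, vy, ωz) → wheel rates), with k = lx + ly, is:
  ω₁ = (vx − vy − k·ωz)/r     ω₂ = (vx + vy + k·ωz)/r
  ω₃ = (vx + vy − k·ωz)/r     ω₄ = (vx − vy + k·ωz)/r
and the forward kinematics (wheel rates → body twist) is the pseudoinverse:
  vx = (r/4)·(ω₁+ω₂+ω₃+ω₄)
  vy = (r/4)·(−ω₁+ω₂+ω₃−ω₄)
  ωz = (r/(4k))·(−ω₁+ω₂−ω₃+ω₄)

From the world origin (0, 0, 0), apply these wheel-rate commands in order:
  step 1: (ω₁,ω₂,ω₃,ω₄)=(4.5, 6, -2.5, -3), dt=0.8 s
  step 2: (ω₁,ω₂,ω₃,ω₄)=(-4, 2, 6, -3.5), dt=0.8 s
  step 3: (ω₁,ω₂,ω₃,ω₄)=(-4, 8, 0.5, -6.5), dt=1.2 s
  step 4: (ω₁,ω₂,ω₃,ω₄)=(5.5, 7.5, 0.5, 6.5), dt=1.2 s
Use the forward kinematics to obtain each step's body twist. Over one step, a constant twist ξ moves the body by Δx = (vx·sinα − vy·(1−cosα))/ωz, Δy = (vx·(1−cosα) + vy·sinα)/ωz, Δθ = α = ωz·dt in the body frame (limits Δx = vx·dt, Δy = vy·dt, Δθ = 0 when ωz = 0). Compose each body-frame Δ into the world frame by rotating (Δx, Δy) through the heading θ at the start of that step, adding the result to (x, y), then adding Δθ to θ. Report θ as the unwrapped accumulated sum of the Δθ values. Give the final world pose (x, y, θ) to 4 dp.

(0.4539, 0.9298, 0.9714)

step 1: ξ=(vx,vy,ωz)=(0.1000, 0.0400, 0.0714), dt=0.8 → body Δ=(0.0790, 0.0343, 0.0571) → world pose (0.0790, 0.0343, 0.0571)
step 2: ξ=(vx,vy,ωz)=(0.0100, 0.3100, -0.2500), dt=0.8 → body Δ=(0.0327, 0.2456, -0.2000) → world pose (0.0976, 0.2813, -0.1429)
step 3: ξ=(vx,vy,ωz)=(-0.0400, 0.3800, 0.3571), dt=1.2 → body Δ=(-0.1428, 0.4320, 0.4286) → world pose (0.0178, 0.7292, 0.2857)
step 4: ξ=(vx,vy,ωz)=(0.4000, -0.0800, 0.5714), dt=1.2 → body Δ=(0.4749, 0.0696, 0.6857) → world pose (0.4539, 0.9298, 0.9714)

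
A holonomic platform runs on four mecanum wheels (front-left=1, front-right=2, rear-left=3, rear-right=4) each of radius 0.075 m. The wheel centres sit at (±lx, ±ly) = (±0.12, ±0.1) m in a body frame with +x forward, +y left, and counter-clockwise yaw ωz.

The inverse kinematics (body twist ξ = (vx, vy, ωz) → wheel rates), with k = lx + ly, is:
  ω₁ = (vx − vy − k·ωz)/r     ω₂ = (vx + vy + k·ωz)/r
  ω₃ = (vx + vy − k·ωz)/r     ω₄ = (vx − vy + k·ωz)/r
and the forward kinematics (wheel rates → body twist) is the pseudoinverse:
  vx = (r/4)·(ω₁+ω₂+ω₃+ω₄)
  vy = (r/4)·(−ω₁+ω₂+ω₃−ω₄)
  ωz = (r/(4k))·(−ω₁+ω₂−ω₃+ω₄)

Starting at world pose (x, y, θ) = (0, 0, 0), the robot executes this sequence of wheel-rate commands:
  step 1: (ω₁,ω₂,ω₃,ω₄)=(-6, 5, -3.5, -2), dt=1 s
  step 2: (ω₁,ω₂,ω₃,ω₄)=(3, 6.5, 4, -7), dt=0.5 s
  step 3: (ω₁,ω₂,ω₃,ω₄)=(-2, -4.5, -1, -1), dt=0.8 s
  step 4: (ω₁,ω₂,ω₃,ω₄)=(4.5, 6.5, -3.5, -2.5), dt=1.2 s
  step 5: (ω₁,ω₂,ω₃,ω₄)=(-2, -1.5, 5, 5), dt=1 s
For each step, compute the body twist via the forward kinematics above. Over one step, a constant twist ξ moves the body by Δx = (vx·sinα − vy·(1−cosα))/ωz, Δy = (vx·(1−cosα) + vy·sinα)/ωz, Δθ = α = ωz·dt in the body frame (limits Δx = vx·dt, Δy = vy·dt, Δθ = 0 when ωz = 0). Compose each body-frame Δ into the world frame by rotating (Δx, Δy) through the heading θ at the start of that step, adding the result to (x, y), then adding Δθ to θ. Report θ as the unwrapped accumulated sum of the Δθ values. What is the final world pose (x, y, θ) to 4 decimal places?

step 1: ξ=(vx,vy,ωz)=(-0.1219, 0.1781, 1.0653), dt=1.0 → body Δ=(-0.1863, 0.0873, 1.0653) → world pose (-0.1863, 0.0873, 1.0653)
step 2: ξ=(vx,vy,ωz)=(0.1219, 0.2719, -0.6392), dt=0.5 → body Δ=(0.0814, 0.1240, -0.3196) → world pose (-0.2554, 0.2186, 0.7457)
step 3: ξ=(vx,vy,ωz)=(-0.1594, -0.0469, -0.2131), dt=0.8 → body Δ=(-0.1301, -0.0265, -0.1705) → world pose (-0.3330, 0.1109, 0.5753)
step 4: ξ=(vx,vy,ωz)=(0.0937, 0.0188, 0.2557), dt=1.2 → body Δ=(0.1073, 0.0393, 0.3068) → world pose (-0.2643, 0.2022, 0.8821)
step 5: ξ=(vx,vy,ωz)=(0.1219, 0.0094, 0.0426), dt=1.0 → body Δ=(0.1216, 0.0120, 0.0426) → world pose (-0.1962, 0.3037, 0.9247)

(-0.1962, 0.3037, 0.9247)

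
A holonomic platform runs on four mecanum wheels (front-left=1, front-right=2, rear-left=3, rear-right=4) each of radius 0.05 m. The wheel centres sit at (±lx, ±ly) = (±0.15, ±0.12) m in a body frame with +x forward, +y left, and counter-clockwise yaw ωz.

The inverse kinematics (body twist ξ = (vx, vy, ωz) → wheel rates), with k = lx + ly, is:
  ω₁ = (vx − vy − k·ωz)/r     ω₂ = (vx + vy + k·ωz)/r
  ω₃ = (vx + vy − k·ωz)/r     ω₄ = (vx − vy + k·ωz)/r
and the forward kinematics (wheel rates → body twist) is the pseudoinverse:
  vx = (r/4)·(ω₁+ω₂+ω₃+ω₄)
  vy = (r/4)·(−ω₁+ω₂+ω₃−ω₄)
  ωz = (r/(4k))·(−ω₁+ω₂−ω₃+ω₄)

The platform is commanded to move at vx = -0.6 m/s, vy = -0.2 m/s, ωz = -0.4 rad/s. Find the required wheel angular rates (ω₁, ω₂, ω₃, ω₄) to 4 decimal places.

(-5.8400, -18.1600, -13.8400, -10.1600)

k = lx + ly = 0.15 + 0.12 = 0.2700;  k·ωz = 0.2700·-0.4 = -0.1080
ω₁ (FL) = (vx − vy − k·ωz)/r = -0.2920/0.05 = -5.8400
ω₂ (FR) = (vx + vy + k·ωz)/r = -0.9080/0.05 = -18.1600
ω₃ (RL) = (vx + vy − k·ωz)/r = -0.6920/0.05 = -13.8400
ω₄ (RR) = (vx − vy + k·ωz)/r = -0.5080/0.05 = -10.1600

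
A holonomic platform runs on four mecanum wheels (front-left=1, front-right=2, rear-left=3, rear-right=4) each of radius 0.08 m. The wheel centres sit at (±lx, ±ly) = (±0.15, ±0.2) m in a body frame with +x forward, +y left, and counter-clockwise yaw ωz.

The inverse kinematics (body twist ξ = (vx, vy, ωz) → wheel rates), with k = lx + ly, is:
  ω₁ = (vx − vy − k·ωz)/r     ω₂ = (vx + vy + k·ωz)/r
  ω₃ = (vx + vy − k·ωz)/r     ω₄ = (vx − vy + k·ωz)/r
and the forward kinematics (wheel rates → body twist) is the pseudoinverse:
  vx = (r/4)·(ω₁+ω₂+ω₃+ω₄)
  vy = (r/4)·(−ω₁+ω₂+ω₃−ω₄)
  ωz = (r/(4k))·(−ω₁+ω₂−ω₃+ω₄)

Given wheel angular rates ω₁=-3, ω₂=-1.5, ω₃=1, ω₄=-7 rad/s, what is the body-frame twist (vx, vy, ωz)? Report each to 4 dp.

(-0.2100, 0.1900, -0.3714)

k = lx + ly = 0.15 + 0.2 = 0.3500
ω₁+ω₂+ω₃+ω₄ = -10.5000  →  vx = (0.08/4)·-10.5000 = -0.2100
−ω₁+ω₂+ω₃−ω₄ = 9.5000  →  vy = (0.08/4)·9.5000 = 0.1900
−ω₁+ω₂−ω₃+ω₄ = -6.5000  →  ωz = (0.08/1.4000)·-6.5000 = -0.3714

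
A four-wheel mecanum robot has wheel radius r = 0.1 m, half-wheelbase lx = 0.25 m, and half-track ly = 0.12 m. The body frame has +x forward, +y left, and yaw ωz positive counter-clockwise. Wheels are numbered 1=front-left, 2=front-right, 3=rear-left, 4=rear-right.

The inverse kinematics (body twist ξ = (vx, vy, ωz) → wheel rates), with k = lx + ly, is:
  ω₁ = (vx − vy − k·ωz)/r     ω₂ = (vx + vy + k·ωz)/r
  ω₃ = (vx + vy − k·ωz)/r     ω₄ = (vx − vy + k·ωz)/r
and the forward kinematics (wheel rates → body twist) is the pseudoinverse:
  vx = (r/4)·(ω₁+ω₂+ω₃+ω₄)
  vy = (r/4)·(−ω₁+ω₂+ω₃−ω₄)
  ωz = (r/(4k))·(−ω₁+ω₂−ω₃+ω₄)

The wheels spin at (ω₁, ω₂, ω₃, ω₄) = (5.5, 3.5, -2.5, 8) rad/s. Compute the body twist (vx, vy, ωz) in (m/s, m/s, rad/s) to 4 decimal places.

k = lx + ly = 0.25 + 0.12 = 0.3700
ω₁+ω₂+ω₃+ω₄ = 14.5000  →  vx = (0.1/4)·14.5000 = 0.3625
−ω₁+ω₂+ω₃−ω₄ = -12.5000  →  vy = (0.1/4)·-12.5000 = -0.3125
−ω₁+ω₂−ω₃+ω₄ = 8.5000  →  ωz = (0.1/1.4800)·8.5000 = 0.5743

(0.3625, -0.3125, 0.5743)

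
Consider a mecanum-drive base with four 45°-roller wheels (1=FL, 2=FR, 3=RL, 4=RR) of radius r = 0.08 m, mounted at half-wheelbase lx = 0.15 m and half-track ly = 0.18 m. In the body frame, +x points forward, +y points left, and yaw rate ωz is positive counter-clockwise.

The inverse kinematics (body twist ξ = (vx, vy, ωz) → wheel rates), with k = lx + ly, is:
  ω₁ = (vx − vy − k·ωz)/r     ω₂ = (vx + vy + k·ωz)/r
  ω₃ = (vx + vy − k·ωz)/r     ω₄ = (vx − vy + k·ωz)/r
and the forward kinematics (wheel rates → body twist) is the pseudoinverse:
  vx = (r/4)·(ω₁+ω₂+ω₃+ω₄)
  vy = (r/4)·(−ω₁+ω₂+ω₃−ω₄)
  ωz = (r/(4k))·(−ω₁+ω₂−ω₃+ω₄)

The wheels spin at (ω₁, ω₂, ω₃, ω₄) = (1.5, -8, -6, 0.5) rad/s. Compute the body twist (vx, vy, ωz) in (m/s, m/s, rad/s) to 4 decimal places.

k = lx + ly = 0.15 + 0.18 = 0.3300
ω₁+ω₂+ω₃+ω₄ = -12.0000  →  vx = (0.08/4)·-12.0000 = -0.2400
−ω₁+ω₂+ω₃−ω₄ = -16.0000  →  vy = (0.08/4)·-16.0000 = -0.3200
−ω₁+ω₂−ω₃+ω₄ = -3.0000  →  ωz = (0.08/1.3200)·-3.0000 = -0.1818

(-0.2400, -0.3200, -0.1818)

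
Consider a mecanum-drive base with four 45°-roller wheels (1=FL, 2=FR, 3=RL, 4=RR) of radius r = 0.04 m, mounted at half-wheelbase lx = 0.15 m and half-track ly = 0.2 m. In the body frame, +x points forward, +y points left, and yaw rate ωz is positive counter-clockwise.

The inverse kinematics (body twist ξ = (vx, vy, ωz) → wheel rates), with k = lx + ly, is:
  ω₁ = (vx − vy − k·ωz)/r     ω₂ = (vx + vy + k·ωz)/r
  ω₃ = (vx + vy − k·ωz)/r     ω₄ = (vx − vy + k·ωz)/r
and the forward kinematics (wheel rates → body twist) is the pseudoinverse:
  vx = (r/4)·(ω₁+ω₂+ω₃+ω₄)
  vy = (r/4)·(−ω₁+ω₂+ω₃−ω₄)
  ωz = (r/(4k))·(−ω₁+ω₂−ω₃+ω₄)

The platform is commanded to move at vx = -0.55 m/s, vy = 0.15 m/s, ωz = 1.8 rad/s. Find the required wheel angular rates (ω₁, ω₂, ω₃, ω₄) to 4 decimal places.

k = lx + ly = 0.15 + 0.2 = 0.3500;  k·ωz = 0.3500·1.8 = 0.6300
ω₁ (FL) = (vx − vy − k·ωz)/r = -1.3300/0.04 = -33.2500
ω₂ (FR) = (vx + vy + k·ωz)/r = 0.2300/0.04 = 5.7500
ω₃ (RL) = (vx + vy − k·ωz)/r = -1.0300/0.04 = -25.7500
ω₄ (RR) = (vx − vy + k·ωz)/r = -0.0700/0.04 = -1.7500

(-33.2500, 5.7500, -25.7500, -1.7500)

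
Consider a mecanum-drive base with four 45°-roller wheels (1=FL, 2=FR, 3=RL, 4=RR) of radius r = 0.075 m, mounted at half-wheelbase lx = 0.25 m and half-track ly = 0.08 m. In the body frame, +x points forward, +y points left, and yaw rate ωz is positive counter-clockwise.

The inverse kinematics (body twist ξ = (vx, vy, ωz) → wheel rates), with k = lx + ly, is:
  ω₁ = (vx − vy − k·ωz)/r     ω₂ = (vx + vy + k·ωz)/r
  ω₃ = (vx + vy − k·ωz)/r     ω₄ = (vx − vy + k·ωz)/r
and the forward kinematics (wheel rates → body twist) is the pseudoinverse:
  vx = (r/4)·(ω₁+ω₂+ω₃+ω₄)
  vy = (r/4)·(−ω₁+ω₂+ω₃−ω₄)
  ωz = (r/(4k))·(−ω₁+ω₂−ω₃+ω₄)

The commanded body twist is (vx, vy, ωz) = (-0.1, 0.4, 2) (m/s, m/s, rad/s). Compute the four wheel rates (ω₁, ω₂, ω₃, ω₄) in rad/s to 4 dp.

(-15.4667, 12.8000, -4.8000, 2.1333)

k = lx + ly = 0.25 + 0.08 = 0.3300;  k·ωz = 0.3300·2 = 0.6600
ω₁ (FL) = (vx − vy − k·ωz)/r = -1.1600/0.075 = -15.4667
ω₂ (FR) = (vx + vy + k·ωz)/r = 0.9600/0.075 = 12.8000
ω₃ (RL) = (vx + vy − k·ωz)/r = -0.3600/0.075 = -4.8000
ω₄ (RR) = (vx − vy + k·ωz)/r = 0.1600/0.075 = 2.1333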